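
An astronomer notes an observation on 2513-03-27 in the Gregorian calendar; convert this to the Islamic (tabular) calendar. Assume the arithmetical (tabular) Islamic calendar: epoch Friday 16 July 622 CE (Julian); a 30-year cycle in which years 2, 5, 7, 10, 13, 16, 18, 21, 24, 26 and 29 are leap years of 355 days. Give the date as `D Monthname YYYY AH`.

Julian Day Number of the source date = 2639000.
Converting JDN 2639000 to the tabular Islamic calendar gives 19 Ramadan 1949 AH.

19 Ramadan 1949 AH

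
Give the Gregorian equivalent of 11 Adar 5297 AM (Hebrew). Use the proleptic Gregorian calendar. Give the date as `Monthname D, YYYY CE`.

March 4, 1537 CE

Julian Day Number of the source date = 2282500.
Converting JDN 2282500 to the Gregorian calendar gives 4 March 1537 CE.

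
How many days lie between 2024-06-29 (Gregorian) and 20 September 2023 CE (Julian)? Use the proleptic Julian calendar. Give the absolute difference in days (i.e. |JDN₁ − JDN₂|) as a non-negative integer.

First date → JDN 2460491; second date → JDN 2460221.
The interval is |2460491 − 2460221| = 270 days.

270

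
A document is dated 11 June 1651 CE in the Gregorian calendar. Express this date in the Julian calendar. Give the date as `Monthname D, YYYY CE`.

June 1, 1651 CE

At this point the Julian calendar is 10 days behind the Gregorian.
11 June 1651 Gregorian − 10 days → 1 June 1651 Julian.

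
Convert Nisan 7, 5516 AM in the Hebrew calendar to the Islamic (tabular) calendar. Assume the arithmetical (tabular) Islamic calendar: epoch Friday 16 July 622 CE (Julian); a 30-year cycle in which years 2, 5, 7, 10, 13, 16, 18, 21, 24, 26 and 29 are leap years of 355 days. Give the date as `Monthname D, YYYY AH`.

The source date corresponds to 7 April 1756 in the Gregorian calendar (JDN 2362523).
That day falls on 7 Rajab 1169 AH in the tabular Islamic calendar.

Rajab 7, 1169 AH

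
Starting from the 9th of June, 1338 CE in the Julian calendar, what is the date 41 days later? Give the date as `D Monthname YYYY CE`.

20 July 1338 CE

The starting date is JDN 2209922; 2209922 + 41 = 2209963.
JDN 2209963 corresponds to 20 July 1338 CE.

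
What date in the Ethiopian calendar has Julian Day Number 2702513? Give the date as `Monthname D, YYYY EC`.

Yekatit 4, 2679 EC

The Gregorian equivalent of JDN 2702513 is 16 February 2687.
In the Ethiopian calendar that day is Yekatit 4, 2679 EC.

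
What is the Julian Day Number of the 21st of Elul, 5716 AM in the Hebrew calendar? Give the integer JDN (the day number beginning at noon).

In the Gregorian calendar the same day is 28 August 1956.
JDN 2400001 is 17 November 1858 CE (Gregorian), MJD 0; the target day is +35713 days from there, so JDN = 2435714.

2435714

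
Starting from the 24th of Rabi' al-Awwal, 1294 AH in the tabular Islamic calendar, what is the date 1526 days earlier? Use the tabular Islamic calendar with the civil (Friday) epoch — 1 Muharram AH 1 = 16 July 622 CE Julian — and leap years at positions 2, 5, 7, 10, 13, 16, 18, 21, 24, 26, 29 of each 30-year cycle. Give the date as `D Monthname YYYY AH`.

4 Dhu al-Hijjah 1289 AH

JDN of the 24th of Rabi' al-Awwal, 1294 AH = 2406718.
2406718 − 1526 = 2405192.
JDN 2405192 in the tabular Islamic calendar is 4 Dhu al-Hijjah 1289 AH.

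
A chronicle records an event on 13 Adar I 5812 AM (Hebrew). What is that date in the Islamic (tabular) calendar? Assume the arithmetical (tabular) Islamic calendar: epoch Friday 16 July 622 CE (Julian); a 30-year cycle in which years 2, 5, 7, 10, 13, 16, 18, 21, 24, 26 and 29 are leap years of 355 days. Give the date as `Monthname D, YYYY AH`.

Jumada al-Thani 12, 1474 AH

Both dates share Julian Day Number 2470581; in the tabular Islamic calendar that is 12 Jumada al-Thani 1474 AH.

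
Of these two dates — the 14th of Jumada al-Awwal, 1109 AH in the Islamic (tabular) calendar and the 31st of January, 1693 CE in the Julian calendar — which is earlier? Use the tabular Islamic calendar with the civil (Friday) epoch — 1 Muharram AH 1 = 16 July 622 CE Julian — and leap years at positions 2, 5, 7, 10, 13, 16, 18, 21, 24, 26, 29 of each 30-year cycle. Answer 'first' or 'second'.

second

The two dates have Julian Day Numbers 2341209 and 2339457 respectively.
Since 2339457 < 2341209, the second date comes first.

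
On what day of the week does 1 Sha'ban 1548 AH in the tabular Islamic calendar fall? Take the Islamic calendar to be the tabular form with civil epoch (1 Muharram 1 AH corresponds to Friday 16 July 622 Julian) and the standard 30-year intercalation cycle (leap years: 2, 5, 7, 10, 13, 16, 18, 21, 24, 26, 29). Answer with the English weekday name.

In the Gregorian calendar this is 18 January 2124 (JDN 2496852).
Since JDN mod 7 = 1 (0 = Monday), the day is Tuesday.

Tuesday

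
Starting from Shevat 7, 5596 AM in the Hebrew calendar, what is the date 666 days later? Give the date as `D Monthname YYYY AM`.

24 Cheshvan 5598 AM

The starting date is JDN 2391670; 2391670 + 666 = 2392336.
JDN 2392336 corresponds to 24 Cheshvan 5598 AM.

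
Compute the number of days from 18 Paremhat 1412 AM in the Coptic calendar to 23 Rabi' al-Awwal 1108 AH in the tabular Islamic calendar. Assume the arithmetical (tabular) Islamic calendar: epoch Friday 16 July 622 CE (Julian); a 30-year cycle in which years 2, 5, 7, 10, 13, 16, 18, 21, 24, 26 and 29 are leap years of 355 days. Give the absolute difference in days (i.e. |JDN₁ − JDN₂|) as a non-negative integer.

210

First date → JDN 2340595; second date → JDN 2340805.
The interval is |2340595 − 2340805| = 210 days.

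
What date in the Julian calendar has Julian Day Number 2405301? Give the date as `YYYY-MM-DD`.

1873-05-10

The Gregorian equivalent of JDN 2405301 is 22 May 1873.
In the Julian calendar that day is 1873-05-10.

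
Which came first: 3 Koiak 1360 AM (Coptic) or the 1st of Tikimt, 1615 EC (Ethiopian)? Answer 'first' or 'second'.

second

The two dates have Julian Day Numbers 2321497 and 2313764 respectively.
Since 2313764 < 2321497, the second date comes first.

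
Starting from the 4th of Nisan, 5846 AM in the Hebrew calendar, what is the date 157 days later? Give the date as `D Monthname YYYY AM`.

JDN of the 4th of Nisan, 5846 AM = 2483034.
2483034 + 157 = 2483191.
JDN 2483191 in the Hebrew calendar is 13 Elul 5846 AM.

13 Elul 5846 AM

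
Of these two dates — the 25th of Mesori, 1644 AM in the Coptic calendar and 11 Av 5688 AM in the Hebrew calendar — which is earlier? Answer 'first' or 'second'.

second

Converting both to JDN: 2425490 vs 2425456; the smaller is the second.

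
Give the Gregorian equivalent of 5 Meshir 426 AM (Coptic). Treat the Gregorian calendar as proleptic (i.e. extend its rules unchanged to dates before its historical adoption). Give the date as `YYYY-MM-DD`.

0710-02-03

Both dates share Julian Day Number 1980415; in the Gregorian calendar that is 3 February 710 CE.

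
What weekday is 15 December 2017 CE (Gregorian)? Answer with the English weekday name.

2458103 ≡ 4 (mod 7); counting from Monday = 0 gives Friday.

Friday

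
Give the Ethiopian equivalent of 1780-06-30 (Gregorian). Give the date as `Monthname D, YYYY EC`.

Sene 25, 1772 EC

Julian Day Number of the source date = 2371373.
Converting JDN 2371373 to the Ethiopian calendar gives 25 Sene 1772 EC.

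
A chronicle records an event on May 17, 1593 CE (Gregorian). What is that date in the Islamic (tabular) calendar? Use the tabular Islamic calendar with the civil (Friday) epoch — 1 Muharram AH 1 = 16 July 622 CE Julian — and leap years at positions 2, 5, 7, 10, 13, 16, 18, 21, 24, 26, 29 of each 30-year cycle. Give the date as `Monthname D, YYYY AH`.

Julian Day Number of the source date = 2303028.
Converting JDN 2303028 to the tabular Islamic calendar gives 15 Sha'ban 1001 AH.

Sha'ban 15, 1001 AH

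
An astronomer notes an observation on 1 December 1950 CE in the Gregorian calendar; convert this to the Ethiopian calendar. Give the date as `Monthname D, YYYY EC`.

Hidar 22, 1943 EC

Julian Day Number of the source date = 2433617.
Converting JDN 2433617 to the Ethiopian calendar gives 22 Hidar 1943 EC.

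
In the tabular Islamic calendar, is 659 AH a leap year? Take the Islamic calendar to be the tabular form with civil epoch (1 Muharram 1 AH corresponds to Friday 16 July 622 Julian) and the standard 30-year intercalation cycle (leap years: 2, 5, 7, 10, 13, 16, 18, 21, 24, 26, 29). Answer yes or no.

yes

Year 659 AH is year 29 of its 30-year cycle; leap positions are 2, 5, 7, 10, 13, 16, 18, 21, 24, 26, 29, so it is a leap year (355 days).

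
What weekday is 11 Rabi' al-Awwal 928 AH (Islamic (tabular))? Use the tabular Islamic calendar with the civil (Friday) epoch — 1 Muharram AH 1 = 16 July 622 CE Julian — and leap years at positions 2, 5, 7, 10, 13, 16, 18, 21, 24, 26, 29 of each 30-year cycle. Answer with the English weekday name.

In the proleptic Gregorian calendar this is 18 February 1522 (JDN 2277007).
Since JDN mod 7 = 5 (0 = Monday), the day is Saturday.

Saturday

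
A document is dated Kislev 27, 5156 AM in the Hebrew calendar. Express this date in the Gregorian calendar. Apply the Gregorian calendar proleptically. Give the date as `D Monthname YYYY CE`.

18 December 1395 CE

Julian Day Number of the source date = 2230925.
Converting JDN 2230925 to the Gregorian calendar gives 18 December 1395 CE.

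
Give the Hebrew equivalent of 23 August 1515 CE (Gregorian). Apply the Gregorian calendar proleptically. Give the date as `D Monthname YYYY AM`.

Julian Day Number of the source date = 2274636.
Converting JDN 2274636 to the Hebrew calendar gives 2 Elul 5275 AM.

2 Elul 5275 AM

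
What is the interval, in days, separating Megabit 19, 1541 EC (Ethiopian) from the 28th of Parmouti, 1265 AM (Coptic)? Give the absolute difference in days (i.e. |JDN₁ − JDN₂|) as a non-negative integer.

39

JDN of the first date = 2286904.
JDN of the second date = 2286943.
|2286943 − 2286904| = 39.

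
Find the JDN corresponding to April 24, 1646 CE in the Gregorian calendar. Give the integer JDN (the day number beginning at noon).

JDN 2451545 is 1 January 2000 CE (Gregorian); the target day is −129182 days from there, so JDN = 2322363.

2322363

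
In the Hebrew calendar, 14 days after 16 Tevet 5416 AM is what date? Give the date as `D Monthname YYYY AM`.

The starting date is JDN 2325914; 2325914 + 14 = 2325928.
JDN 2325928 corresponds to 1 Shevat 5416 AM.

1 Shevat 5416 AM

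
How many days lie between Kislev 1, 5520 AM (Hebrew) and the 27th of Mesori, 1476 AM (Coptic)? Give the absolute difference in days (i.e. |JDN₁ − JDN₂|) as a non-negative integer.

First date → JDN 2363846; second date → JDN 2364130.
The interval is |2363846 − 2364130| = 284 days.

284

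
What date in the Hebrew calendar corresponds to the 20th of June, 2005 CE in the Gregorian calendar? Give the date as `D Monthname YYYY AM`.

Julian Day Number of the source date = 2453542.
Converting JDN 2453542 to the Hebrew calendar gives 13 Sivan 5765 AM.

13 Sivan 5765 AM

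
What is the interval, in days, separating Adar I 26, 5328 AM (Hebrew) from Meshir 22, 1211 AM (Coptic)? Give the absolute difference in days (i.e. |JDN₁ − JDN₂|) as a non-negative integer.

26672

JDN of the first date = 2293825.
JDN of the second date = 2267153.
|2267153 − 2293825| = 26672.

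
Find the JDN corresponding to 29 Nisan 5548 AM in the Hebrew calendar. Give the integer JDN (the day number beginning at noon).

2374240

Equivalently 6 May 1788 (Gregorian).
JDN 2299161 is 15 October 1582 CE (Gregorian); the target day is +75079 days from there, so JDN = 2374240.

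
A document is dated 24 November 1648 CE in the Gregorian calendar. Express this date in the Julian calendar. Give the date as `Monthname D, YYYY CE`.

November 14, 1648 CE

The Julian–Gregorian offset here is 10 days (Julian trailing).
24 November 1648 Gregorian − 10 days → 14 November 1648 Julian.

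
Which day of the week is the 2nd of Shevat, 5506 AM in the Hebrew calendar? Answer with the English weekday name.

Sunday

In the Gregorian calendar this is 23 January 1746 (JDN 2358796).
2358796 ≡ 6 (mod 7); counting from Monday = 0 gives Sunday.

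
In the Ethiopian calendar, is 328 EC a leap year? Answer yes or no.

no

328 mod 4 = 0; in the Ethiopian calendar a year is leap when year mod 4 = 3, so it is a common year.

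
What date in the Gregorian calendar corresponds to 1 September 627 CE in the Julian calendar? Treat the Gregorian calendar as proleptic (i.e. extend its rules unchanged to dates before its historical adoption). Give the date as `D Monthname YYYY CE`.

4 September 627 CE

At this point the Julian calendar is 3 days behind the Gregorian.
1 September 627 Julian + 3 days → 4 September 627 Gregorian.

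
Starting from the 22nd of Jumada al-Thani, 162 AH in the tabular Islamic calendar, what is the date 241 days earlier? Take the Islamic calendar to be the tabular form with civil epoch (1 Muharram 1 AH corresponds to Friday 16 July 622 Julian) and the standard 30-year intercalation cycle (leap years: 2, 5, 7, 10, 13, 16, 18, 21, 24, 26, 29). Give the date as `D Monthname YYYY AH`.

17 Shawwal 161 AH

JDN of the 22nd of Jumada al-Thani, 162 AH = 2005662.
2005662 − 241 = 2005421.
JDN 2005421 in the tabular Islamic calendar is 17 Shawwal 161 AH.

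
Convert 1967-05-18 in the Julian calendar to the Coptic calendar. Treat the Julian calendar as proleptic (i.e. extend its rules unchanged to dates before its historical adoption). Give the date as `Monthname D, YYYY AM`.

Both dates share Julian Day Number 2439642; in the Coptic calendar that is 23 Pashons 1683 AM.

Pashons 23, 1683 AM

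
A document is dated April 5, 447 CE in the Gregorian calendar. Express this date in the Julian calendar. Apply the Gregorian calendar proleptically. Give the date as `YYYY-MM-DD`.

0447-04-04

The Julian–Gregorian offset here is 1 day (Julian trailing).
5 April 447 Gregorian − 1 day → 4 April 447 Julian.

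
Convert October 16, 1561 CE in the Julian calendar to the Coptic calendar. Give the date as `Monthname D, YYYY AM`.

Paopi 19, 1278 AM

The source date corresponds to 26 October 1561 in the proleptic Gregorian calendar (JDN 2291502).
That day falls on 19 Paopi 1278 AM in the Coptic calendar.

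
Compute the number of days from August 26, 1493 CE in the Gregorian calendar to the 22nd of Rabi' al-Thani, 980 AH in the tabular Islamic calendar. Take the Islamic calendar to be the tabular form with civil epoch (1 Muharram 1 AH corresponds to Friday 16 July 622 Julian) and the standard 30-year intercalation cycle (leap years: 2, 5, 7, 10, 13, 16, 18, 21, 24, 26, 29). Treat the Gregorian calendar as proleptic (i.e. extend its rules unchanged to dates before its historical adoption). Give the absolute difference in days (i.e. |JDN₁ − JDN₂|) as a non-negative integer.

First date → JDN 2266605; second date → JDN 2295475.
The interval is |2266605 − 2295475| = 28870 days.

28870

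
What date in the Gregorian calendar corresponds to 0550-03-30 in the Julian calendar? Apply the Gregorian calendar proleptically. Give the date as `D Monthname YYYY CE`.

1 April 550 CE

At this point the Julian calendar is 2 days behind the Gregorian.
30 March 550 Julian + 2 days → 1 April 550 Gregorian.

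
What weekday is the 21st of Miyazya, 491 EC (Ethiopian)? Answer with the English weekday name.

Friday

This is JDN 1903423 (17 April 499 Gregorian).
Since JDN mod 7 = 4 (0 = Monday), the day is Friday.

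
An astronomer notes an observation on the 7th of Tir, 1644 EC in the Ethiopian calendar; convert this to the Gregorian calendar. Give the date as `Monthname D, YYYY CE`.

Both dates share Julian Day Number 2324453; in the Gregorian calendar that is 13 January 1652 CE.

January 13, 1652 CE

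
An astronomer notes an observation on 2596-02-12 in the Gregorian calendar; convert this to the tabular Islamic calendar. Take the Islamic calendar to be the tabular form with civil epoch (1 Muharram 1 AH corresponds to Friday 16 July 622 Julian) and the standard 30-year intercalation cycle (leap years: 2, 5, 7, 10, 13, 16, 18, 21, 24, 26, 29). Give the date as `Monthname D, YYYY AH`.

Julian Day Number of the source date = 2669272.
Converting JDN 2669272 to the tabular Islamic calendar gives 21 Safar 2035 AH.

Safar 21, 2035 AH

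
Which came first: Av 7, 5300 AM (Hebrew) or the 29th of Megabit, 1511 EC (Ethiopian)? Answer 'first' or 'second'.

The two dates have Julian Day Numbers 2283735 and 2275956 respectively.
Since 2275956 < 2283735, the second date comes first.

second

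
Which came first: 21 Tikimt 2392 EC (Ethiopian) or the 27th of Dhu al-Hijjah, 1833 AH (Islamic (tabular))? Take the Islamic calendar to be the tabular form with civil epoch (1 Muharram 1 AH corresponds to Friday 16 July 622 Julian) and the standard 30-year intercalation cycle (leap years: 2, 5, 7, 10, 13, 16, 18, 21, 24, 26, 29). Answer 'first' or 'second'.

first

The two dates have Julian Day Numbers 2597584 and 2597991 respectively.
Since 2597584 < 2597991, the first date comes first.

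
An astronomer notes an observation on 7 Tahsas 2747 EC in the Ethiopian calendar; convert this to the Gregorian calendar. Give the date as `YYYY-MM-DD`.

Julian Day Number of the source date = 2727293.
Converting JDN 2727293 to the Gregorian calendar gives 22 December 2754 CE.

2754-12-22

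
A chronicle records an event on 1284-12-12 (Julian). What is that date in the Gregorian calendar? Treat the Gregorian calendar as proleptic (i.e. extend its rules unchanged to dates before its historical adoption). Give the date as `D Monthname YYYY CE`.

At this point the Julian calendar is 7 days behind the Gregorian.
12 December 1284 Julian + 7 days → 19 December 1284 Gregorian.

19 December 1284 CE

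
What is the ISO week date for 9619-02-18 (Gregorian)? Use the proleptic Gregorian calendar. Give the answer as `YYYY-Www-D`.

9619-W08-1

The weekday is Monday (ISO weekday 1).
That Monday belongs to ISO week 8 of ISO year 9619.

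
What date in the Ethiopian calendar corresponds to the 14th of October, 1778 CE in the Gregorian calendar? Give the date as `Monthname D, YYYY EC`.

Both dates share Julian Day Number 2370748; in the Ethiopian calendar that is 6 Tikimt 1771 EC.

Tikimt 6, 1771 EC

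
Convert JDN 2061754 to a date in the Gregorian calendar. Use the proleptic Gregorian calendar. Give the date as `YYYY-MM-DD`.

Counting from JDN 2299161 = 15 Oct 1582 gives an offset of -237407 days.

0932-10-15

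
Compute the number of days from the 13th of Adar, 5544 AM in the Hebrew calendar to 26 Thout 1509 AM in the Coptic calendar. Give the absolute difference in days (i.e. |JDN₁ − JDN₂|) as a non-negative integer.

3134

JDN of the first date = 2372718.
JDN of the second date = 2375852.
|2375852 − 2372718| = 3134.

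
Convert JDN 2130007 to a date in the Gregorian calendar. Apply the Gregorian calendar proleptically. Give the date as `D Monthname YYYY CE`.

Counting from JDN 2299161 = 15 Oct 1582 gives an offset of -169154 days.

30 August 1119 CE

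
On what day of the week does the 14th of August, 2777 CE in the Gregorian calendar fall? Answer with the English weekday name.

Since JDN mod 7 = 6 (0 = Monday), the day is Sunday.

Sunday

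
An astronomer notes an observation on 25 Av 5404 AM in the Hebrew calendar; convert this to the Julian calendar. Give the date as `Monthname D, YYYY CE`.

August 17, 1644 CE

The source date corresponds to 27 August 1644 in the Gregorian calendar (JDN 2321758).
That day falls on 17 August 1644 CE in the Julian calendar.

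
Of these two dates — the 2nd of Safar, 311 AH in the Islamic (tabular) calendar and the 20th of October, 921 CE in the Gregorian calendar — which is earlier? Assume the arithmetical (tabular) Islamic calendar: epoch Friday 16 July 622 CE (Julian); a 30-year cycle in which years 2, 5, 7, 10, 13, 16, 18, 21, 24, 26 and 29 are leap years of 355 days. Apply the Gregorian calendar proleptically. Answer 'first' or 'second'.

second

Converting both to JDN: 2058325 vs 2057741; the smaller is the second.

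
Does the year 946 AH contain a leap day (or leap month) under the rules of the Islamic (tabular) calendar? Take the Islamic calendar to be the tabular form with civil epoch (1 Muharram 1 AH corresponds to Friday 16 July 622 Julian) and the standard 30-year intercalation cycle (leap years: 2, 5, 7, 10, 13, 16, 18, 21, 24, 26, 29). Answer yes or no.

Year 946 AH is year 16 of its 30-year cycle; leap positions are 2, 5, 7, 10, 13, 16, 18, 21, 24, 26, 29, so it is a leap year (355 days).

yes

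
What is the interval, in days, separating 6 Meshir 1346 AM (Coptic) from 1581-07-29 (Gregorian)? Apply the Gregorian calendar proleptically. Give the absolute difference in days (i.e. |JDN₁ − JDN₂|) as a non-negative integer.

17728

First date → JDN 2316446; second date → JDN 2298718.
The interval is |2316446 − 2298718| = 17728 days.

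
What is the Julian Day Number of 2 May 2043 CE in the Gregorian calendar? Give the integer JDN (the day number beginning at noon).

2467372

JDN 2451545 is 1 January 2000 CE (Gregorian); the target day is +15827 days from there, so JDN = 2467372.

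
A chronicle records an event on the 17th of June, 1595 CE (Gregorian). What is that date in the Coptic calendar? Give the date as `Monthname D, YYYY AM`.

Julian Day Number of the source date = 2303789.
Converting JDN 2303789 to the Coptic calendar gives 13 Paoni 1311 AM.

Paoni 13, 1311 AM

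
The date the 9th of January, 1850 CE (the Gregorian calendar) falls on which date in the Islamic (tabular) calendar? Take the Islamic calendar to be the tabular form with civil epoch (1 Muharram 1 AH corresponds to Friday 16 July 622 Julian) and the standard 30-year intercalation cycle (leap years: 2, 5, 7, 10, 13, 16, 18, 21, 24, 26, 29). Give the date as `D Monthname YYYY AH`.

Both dates share Julian Day Number 2396767; in the tabular Islamic calendar that is 24 Safar 1266 AH.

24 Safar 1266 AH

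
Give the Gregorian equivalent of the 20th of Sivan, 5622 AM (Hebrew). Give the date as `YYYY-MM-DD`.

Julian Day Number of the source date = 2401310.
Converting JDN 2401310 to the Gregorian calendar gives 18 June 1862 CE.

1862-06-18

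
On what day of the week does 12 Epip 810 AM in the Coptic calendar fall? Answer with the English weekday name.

In the proleptic Gregorian calendar this is 12 July 1094 (JDN 2120828).
JDN 2120828 mod 7 = 3, and JDN 0 was a Monday, so this is a Thursday.

Thursday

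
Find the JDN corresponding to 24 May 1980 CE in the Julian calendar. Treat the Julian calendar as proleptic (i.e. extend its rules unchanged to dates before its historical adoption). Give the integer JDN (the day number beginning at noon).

Equivalently 6 June 1980 (Gregorian).
JDN 2451545 is 1 January 2000 CE (Gregorian); the target day is −7148 days from there, so JDN = 2444397.

2444397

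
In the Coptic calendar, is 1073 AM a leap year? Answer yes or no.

1073 mod 4 = 1; in the Coptic calendar a year is leap when year mod 4 = 3, so it is a common year.

no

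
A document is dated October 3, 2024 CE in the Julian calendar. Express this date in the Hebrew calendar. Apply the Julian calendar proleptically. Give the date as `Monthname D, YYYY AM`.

Tishrei 14, 5785 AM

The source date corresponds to 16 October 2024 in the Gregorian calendar (JDN 2460600).
That day falls on 14 Tishrei 5785 AM in the Hebrew calendar.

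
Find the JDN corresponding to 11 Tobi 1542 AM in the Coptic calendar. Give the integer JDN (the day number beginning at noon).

Equivalently 18 January 1826 (Gregorian).
JDN 2299161 is 15 October 1582 CE (Gregorian); the target day is +88849 days from there, so JDN = 2388010.

2388010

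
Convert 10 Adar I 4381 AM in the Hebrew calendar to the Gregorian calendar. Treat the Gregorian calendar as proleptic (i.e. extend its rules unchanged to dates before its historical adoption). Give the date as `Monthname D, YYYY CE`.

February 10, 621 CE

Both dates share Julian Day Number 1947916; in the Gregorian calendar that is 10 February 621 CE.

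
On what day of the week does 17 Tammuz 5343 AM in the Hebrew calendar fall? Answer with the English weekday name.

Equivalently 7 July 1583 Gregorian, JDN 2299426.
Since JDN mod 7 = 3 (0 = Monday), the day is Thursday.

Thursday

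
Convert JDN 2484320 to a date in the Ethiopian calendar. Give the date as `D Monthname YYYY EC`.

15 Meskerem 2082 EC

The Gregorian equivalent of JDN 2484320 is 25 September 2089.
In the Ethiopian calendar that day is 15 Meskerem 2082 EC.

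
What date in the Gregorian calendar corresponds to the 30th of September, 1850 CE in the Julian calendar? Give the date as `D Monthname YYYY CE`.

For dates in this range the Gregorian date is 12 days ahead of the Julian.
30 September 1850 Julian + 12 days → 12 October 1850 Gregorian.

12 October 1850 CE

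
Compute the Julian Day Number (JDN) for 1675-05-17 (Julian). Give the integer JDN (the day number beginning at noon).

2332988

In the Gregorian calendar the same day is 27 May 1675.
JDN 2299161 is 15 October 1582 CE (Gregorian); the target day is +33827 days from there, so JDN = 2332988.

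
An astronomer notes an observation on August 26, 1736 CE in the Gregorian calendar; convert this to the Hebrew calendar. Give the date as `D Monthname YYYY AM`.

Both dates share Julian Day Number 2355359; in the Hebrew calendar that is 19 Elul 5496 AM.

19 Elul 5496 AM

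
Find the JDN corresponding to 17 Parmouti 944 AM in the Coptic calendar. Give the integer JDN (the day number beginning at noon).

2169687

Equivalently 19 April 1228 (proleptic Gregorian).
JDN 2451545 is 1 January 2000 CE (Gregorian); the target day is −281858 days from there, so JDN = 2169687.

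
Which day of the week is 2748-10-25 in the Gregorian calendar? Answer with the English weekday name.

Monday

JDN 2725044 mod 7 = 0, and JDN 0 was a Monday, so this is a Monday.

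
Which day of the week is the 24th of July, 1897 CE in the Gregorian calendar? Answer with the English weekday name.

Saturday

Since JDN mod 7 = 5 (0 = Monday), the day is Saturday.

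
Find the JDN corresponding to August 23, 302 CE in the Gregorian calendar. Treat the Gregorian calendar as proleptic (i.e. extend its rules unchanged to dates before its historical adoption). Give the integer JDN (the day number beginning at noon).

JDN 2299161 is 15 October 1582 CE (Gregorian); the target day is −467564 days from there, so JDN = 1831597.

1831597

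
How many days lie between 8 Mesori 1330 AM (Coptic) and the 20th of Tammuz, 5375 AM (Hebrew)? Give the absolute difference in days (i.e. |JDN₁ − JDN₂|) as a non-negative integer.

JDN of the first date = 2310784.
JDN of the second date = 2311124.
|2311124 − 2310784| = 340.

340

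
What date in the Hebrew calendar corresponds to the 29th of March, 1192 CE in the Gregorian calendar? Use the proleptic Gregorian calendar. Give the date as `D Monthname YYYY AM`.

6 Nisan 4952 AM

Julian Day Number of the source date = 2156517.
Converting JDN 2156517 to the Hebrew calendar gives 6 Nisan 4952 AM.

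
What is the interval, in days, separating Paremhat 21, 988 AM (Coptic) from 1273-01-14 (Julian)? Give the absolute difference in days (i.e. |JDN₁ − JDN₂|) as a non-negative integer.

303

First date → JDN 2185732; second date → JDN 2186035.
The interval is |2185732 − 2186035| = 303 days.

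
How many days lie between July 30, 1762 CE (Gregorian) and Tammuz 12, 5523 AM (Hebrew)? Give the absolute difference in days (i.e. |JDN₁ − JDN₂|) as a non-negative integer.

328

First date → JDN 2364828; second date → JDN 2365156.
The interval is |2364828 − 2365156| = 328 days.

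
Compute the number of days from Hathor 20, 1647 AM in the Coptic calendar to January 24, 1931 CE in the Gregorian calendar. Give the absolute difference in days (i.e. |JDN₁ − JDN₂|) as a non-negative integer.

JDN of the first date = 2426310.
JDN of the second date = 2426366.
|2426366 − 2426310| = 56.

56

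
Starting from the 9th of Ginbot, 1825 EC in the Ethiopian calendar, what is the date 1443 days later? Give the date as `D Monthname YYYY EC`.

JDN of the 9th of Ginbot, 1825 EC = 2390685.
2390685 + 1443 = 2392128.
JDN 2392128 in the Ethiopian calendar is 21 Miyazya 1829 EC.

21 Miyazya 1829 EC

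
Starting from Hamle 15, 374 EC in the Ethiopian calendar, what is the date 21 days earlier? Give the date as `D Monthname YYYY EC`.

24 Sene 374 EC

Counting 21 days back from JDN 1860773 reaches JDN 1860752, which is 24 Sene 374 EC.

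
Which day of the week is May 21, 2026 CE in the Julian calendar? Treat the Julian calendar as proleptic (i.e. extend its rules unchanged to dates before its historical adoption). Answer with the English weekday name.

Wednesday

In the Gregorian calendar this is 3 June 2026 (JDN 2461195).
2461195 ≡ 2 (mod 7); counting from Monday = 0 gives Wednesday.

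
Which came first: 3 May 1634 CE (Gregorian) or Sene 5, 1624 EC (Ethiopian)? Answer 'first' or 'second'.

second

The two dates have Julian Day Numbers 2317989 and 2317296 respectively.
Since 2317296 < 2317989, the second date comes first.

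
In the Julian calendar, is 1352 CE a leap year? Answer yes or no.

1352 mod 4 = 0, so it is a leap year in the Julian calendar.

yes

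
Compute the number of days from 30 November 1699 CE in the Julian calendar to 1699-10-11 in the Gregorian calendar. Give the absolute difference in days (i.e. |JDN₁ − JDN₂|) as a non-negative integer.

60

JDN of the first date = 2341951.
JDN of the second date = 2341891.
|2341891 − 2341951| = 60.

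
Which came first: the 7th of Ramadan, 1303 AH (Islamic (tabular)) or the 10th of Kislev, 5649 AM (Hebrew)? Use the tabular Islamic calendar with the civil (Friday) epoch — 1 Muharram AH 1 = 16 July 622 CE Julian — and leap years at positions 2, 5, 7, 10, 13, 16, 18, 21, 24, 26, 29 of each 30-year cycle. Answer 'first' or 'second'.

first

Converting both to JDN: 2410067 vs 2410956; the smaller is the first.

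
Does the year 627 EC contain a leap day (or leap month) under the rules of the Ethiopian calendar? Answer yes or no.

yes

627 mod 4 = 3; in the Ethiopian calendar a year is leap when year mod 4 = 3, so it is a leap year.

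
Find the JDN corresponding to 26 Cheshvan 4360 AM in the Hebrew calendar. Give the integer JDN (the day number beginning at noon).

In the proleptic Gregorian calendar the same day is 22 November 599.
JDN 2451545 is 1 January 2000 CE (Gregorian); the target day is −511379 days from there, so JDN = 1940166.

1940166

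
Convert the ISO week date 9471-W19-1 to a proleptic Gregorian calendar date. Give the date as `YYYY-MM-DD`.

9471-05-08

ISO week 1 of 9471 is the week containing the first Thursday of 9471.
Week 19, day 1 (Monday) lands on 9471-05-08.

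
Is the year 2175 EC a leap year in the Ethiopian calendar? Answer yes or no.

2175 mod 4 = 3; in the Ethiopian calendar a year is leap when year mod 4 = 3, so it is a leap year.

yes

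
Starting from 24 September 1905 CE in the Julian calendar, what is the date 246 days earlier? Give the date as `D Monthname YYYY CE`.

JDN of 24 September 1905 CE = 2417126.
2417126 − 246 = 2416880.
JDN 2416880 in the Julian calendar is 21 January 1905 CE.

21 January 1905 CE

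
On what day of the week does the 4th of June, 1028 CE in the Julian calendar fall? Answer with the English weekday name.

Tuesday

Equivalently 10 June 1028 Gregorian, JDN 2096690.
Since JDN mod 7 = 1 (0 = Monday), the day is Tuesday.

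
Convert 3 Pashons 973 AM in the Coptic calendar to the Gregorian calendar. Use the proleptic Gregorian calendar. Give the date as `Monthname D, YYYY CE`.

May 5, 1257 CE

Both dates share Julian Day Number 2180295; in the Gregorian calendar that is 5 May 1257 CE.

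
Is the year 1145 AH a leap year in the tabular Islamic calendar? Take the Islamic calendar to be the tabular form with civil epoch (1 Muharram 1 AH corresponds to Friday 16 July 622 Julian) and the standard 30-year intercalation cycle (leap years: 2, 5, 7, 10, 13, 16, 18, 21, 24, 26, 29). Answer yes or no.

Year 1145 AH is year 5 of its 30-year cycle; leap positions are 2, 5, 7, 10, 13, 16, 18, 21, 24, 26, 29, so it is a leap year (355 days).

yes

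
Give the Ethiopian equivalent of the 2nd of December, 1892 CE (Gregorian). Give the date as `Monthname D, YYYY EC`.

Julian Day Number of the source date = 2412435.
Converting JDN 2412435 to the Ethiopian calendar gives 24 Hidar 1885 EC.

Hidar 24, 1885 EC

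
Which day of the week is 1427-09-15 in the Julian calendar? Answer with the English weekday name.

Monday

Equivalently 24 September 1427 Gregorian, JDN 2242527.
2242527 ≡ 0 (mod 7); counting from Monday = 0 gives Monday.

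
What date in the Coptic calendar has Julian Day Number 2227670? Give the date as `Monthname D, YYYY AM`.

The proleptic Gregorian equivalent of JDN 2227670 is 19 January 1387.
In the Coptic calendar that day is Tobi 16, 1103 AM.

Tobi 16, 1103 AM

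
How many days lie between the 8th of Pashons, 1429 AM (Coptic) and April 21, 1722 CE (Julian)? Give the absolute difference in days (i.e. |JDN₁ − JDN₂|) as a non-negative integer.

First date → JDN 2346854; second date → JDN 2350129.
The interval is |2346854 − 2350129| = 3275 days.

3275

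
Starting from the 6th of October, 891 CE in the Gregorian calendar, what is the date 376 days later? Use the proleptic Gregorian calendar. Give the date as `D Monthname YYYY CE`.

JDN of the 6th of October, 891 CE = 2046770.
2046770 + 376 = 2047146.
JDN 2047146 in the Gregorian calendar is 16 October 892 CE.

16 October 892 CE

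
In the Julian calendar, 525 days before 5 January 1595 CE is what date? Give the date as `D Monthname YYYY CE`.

Counting 525 days back from JDN 2303636 reaches JDN 2303111, which is 29 July 1593 CE.

29 July 1593 CE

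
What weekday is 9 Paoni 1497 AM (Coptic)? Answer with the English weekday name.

Thursday

This is JDN 2371722 (14 June 1781 Gregorian).
JDN 2371722 mod 7 = 3, and JDN 0 was a Monday, so this is a Thursday.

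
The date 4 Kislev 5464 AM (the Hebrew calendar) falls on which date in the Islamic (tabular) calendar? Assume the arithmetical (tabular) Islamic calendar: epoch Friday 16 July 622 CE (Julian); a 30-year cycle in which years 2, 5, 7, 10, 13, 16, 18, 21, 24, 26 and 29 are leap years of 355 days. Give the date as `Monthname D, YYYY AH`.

The source date corresponds to 12 November 1703 in the Gregorian calendar (JDN 2343383).
That day falls on 3 Rajab 1115 AH in the tabular Islamic calendar.

Rajab 3, 1115 AH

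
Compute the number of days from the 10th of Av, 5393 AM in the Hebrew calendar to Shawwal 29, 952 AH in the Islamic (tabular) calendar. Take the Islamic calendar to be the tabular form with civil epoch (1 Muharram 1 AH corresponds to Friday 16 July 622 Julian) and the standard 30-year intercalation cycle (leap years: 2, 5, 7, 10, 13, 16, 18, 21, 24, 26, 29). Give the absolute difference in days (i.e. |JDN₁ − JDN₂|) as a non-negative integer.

31962

JDN of the first date = 2317699.
JDN of the second date = 2285737.
|2285737 − 2317699| = 31962.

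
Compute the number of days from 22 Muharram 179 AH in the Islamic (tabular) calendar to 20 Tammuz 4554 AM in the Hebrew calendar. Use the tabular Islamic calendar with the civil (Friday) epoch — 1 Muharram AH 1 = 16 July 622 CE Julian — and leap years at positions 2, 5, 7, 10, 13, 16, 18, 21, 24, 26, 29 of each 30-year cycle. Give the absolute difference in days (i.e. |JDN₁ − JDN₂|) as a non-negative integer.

JDN of the first date = 2011538.
JDN of the second date = 2011241.
|2011241 − 2011538| = 297.

297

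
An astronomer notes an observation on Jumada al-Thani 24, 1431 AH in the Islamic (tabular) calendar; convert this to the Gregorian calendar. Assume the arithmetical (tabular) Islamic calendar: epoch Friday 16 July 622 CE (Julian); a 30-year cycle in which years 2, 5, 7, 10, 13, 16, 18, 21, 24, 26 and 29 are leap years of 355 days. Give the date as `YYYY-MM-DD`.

2010-06-07

Both dates share Julian Day Number 2455355; in the Gregorian calendar that is 7 June 2010 CE.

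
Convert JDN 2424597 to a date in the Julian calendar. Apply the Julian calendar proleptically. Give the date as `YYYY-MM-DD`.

1926-03-09

The Gregorian equivalent of JDN 2424597 is 22 March 1926.
In the Julian calendar that day is 1926-03-09.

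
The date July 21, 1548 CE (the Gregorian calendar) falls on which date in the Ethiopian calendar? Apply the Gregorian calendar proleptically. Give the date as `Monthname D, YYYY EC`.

Hamle 17, 1540 EC

Julian Day Number of the source date = 2286657.
Converting JDN 2286657 to the Ethiopian calendar gives 17 Hamle 1540 EC.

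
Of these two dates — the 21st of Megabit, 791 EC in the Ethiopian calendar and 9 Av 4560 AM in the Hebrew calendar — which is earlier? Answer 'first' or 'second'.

The two dates have Julian Day Numbers 2012968 and 2013474 respectively.
Since 2012968 < 2013474, the first date comes first.

first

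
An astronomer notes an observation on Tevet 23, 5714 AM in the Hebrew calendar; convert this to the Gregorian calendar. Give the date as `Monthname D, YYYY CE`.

Both dates share Julian Day Number 2434741; in the Gregorian calendar that is 29 December 1953 CE.

December 29, 1953 CE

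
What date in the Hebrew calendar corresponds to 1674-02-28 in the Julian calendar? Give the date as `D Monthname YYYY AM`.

2 Adar II 5434 AM

The source date corresponds to 10 March 1674 in the Gregorian calendar (JDN 2332545).
That day falls on 2 Adar II 5434 AM in the Hebrew calendar.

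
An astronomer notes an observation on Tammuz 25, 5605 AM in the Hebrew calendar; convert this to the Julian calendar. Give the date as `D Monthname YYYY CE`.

Both dates share Julian Day Number 2395143; in the Julian calendar that is 18 July 1845 CE.

18 July 1845 CE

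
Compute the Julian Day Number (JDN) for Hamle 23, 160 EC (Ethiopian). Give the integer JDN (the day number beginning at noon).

1782618

In the proleptic Gregorian calendar the same day is 16 July 168.
JDN 2451545 is 1 January 2000 CE (Gregorian); the target day is −668927 days from there, so JDN = 1782618.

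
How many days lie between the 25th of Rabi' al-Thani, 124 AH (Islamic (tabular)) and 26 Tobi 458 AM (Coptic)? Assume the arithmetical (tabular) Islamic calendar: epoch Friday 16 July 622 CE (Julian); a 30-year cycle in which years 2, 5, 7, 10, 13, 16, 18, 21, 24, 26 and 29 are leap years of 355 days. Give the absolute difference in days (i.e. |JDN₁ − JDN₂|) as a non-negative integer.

First date → JDN 1992140; second date → JDN 1992094.
The interval is |1992140 − 1992094| = 46 days.

46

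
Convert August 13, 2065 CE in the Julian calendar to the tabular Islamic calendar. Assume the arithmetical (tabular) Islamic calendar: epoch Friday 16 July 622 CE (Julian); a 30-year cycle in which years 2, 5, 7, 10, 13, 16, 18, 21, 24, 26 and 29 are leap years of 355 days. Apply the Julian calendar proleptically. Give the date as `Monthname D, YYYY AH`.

Jumada al-Awwal 24, 1488 AH

Both dates share Julian Day Number 2475524; in the tabular Islamic calendar that is 24 Jumada al-Awwal 1488 AH.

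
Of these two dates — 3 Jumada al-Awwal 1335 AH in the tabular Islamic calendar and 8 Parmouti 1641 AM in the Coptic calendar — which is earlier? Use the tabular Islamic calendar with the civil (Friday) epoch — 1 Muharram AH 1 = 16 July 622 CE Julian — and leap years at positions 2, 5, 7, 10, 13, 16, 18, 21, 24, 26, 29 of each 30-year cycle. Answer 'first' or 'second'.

first

Converting both to JDN: 2421285 vs 2424257; the smaller is the first.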